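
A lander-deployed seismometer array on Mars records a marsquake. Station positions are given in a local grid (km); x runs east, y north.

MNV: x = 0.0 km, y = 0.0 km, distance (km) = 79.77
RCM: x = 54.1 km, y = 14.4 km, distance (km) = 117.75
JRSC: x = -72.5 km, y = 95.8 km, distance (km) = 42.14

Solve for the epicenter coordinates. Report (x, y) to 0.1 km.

Circle about each station: x² + y² = 79.77²; (x − 54.1)² + (y − 14.4)² = 117.75²; (x + 72.5)² + (y − 95.8)² = 42.14².
Subtracting the MNV equation from the RCM and JRSC equations removes the quadratic terms:
108.2 x + 28.8 y = -4367.64
-145.0 x + 191.6 y = 19021.36
Solving the 2×2 system: x ≈ -55.6, y ≈ 57.2 km.

x ≈ -55.6 km, y ≈ 57.2 km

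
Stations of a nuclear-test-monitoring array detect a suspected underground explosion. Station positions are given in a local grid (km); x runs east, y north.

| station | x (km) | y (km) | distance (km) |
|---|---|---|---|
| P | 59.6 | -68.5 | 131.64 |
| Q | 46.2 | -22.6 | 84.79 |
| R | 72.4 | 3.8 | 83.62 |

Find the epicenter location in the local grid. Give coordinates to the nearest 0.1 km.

Circle about each station: (x − 59.6)² + (y + 68.5)² = 131.64²; (x − 46.2)² + (y + 22.6)² = 84.79²; (x − 72.4)² + (y − 3.8)² = 83.62².
Subtracting pairs of circle equations eliminates x²+y² and gives linear equations (the radical axes):
-26.8 x + 91.8 y = 4540.54
25.6 x + 144.6 y = 7348.58
Solving the 2×2 system: x ≈ 2.9, y ≈ 50.3 km.

x ≈ 2.9 km, y ≈ 50.3 km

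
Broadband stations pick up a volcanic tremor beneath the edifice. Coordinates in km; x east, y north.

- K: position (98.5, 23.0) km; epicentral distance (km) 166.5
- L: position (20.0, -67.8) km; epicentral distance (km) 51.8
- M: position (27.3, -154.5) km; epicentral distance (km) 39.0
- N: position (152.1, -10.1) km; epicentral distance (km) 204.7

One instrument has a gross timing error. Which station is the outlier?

Solve using three stations at a time. Using K, L, M (subtract circle equations pairwise → linear system) gives (x, y) ≈ (11.4, -118.9).
Distances from that point to each station vs reported:
  K: calculated 166.5 vs reported 166.5 → residual 0.0 km
  L: calculated 51.8 vs reported 51.8 → residual 0.0 km
  M: calculated 39.0 vs reported 39.0 → residual 0.0 km
  N: calculated 177.9 vs reported 204.7 → residual 26.8 km
K, L, M are mutually consistent (residuals ≈ 0); N is off by 26.8 km.

N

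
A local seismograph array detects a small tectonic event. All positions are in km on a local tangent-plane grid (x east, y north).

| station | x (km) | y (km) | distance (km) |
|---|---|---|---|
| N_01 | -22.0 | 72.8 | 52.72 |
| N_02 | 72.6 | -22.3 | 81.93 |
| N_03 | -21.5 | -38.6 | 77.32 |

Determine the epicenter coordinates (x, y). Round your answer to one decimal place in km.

Circle about each station: (x + 22.0)² + (y − 72.8)² = 52.72²; (x − 72.6)² + (y + 22.3)² = 81.93²; (x + 21.5)² + (y + 38.6)² = 77.32².
Subtracting the N_01 equation from the N_02 and N_03 equations removes the quadratic terms:
189.2 x − 190.2 y = -3948.92
1.0 x − 222.8 y = -7030.61
Solving the 2×2 system: x ≈ 10.9, y ≈ 31.6 km.
Check against N_01 (with the unrounded x, y): √((x + 22.0)²+(y − 72.8)²) = 52.72 ≈ 52.72 km. ✓

x ≈ 10.9 km, y ≈ 31.6 km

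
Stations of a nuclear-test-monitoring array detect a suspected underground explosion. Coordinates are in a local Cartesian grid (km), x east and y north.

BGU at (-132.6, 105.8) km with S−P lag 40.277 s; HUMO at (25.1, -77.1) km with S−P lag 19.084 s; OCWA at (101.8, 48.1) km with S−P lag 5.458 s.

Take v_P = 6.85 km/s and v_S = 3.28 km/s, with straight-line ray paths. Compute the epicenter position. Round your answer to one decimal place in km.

x ≈ 103.6 km, y ≈ 13.8 km

Distance from S−P lag: d = Δt · v_P v_S / (v_P − v_S) = Δt · (6.85·3.28)/(6.85−3.28) ≈ 6.2936·Δt.
So d_BGU = 253.49, d_HUMO = 120.11, d_OCWA = 34.35 km.
Circle about each station: (x + 132.6)² + (y − 105.8)² = 253.49²; (x − 25.1)² + (y + 77.1)² = 120.11²; (x − 101.8)² + (y − 48.1)² = 34.35².
Subtracting the BGU equation from the HUMO and OCWA equations removes the quadratic terms:
315.4 x − 365.8 y = 27628.79
468.8 x − 115.4 y = 46977.71
Solving the 2×2 system: x ≈ 103.6, y ≈ 13.8 km.
Check against BGU (with the unrounded x, y): √((x + 132.6)²+(y − 105.8)²) = 253.49 ≈ 253.49 km. ✓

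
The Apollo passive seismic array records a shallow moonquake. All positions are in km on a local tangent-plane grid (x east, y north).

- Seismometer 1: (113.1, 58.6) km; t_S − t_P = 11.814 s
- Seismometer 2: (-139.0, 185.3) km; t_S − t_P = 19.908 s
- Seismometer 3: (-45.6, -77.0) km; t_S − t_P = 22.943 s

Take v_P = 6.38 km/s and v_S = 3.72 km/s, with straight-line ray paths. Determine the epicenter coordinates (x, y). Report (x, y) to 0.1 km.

24.3 km east, 115.4 km north

Distance from S−P lag: d = Δt · v_P v_S / (v_P − v_S) = Δt · (6.38·3.72)/(6.38−3.72) ≈ 8.9224·Δt.
So d_Seismometer 1 = 105.41, d_Seismometer 2 = 177.63, d_Seismometer 3 = 204.71 km.
Circle about each station: (x − 113.1)² + (y − 58.6)² = 105.41²; (x + 139.0)² + (y − 185.3)² = 177.63²; (x + 45.6)² + (y + 77.0)² = 204.71².
Subtracting the Seismometer 1 equation from the Seismometer 2 and Seismometer 3 equations removes the quadratic terms:
-504.2 x + 253.4 y = 16990.37
-317.4 x − 271.2 y = -39012.13
Solving the 2×2 system: x ≈ 24.3, y ≈ 115.4 km.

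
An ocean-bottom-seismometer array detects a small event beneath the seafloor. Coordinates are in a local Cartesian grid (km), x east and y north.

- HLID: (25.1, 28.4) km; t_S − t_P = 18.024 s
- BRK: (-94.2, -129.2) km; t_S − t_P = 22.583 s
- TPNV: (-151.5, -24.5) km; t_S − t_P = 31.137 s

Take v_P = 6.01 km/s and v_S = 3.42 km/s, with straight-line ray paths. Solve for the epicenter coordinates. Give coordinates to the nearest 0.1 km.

83.0 km east, -102.4 km north

Distance from S−P lag: d = Δt · v_P v_S / (v_P − v_S) = Δt · (6.01·3.42)/(6.01−3.42) ≈ 7.9360·Δt.
So d_HLID = 143.04, d_BRK = 179.22, d_TPNV = 247.10 km.
Circle about each station: (x − 25.1)² + (y − 28.4)² = 143.04²; (x + 94.2)² + (y + 129.2)² = 179.22²; (x + 151.5)² + (y + 24.5)² = 247.10².
Subtracting pairs of circle equations eliminates x²+y² and gives linear equations (the radical axes):
-238.6 x − 315.2 y = 12470.34
-353.2 x − 105.8 y = -18482.04
Solving the 2×2 system: x ≈ 83.0, y ≈ -102.4 km.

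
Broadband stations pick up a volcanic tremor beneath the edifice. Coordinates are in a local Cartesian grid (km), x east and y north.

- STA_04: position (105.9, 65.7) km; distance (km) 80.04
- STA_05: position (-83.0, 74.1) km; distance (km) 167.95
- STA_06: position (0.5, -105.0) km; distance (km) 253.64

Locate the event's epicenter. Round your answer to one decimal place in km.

Circle about each station: (x − 105.9)² + (y − 65.7)² = 80.04²; (x + 83.0)² + (y − 74.1)² = 167.95²; (x − 0.5)² + (y + 105.0)² = 253.64².
Subtracting pairs of circle equations eliminates x²+y² and gives linear equations (the radical axes):
-377.8 x + 16.8 y = -24952.29
-210.8 x − 341.4 y = -62432.90
Solving the 2×2 system: x ≈ 72.2, y ≈ 138.3 km.
Check against STA_04 (with the unrounded x, y): √((x − 105.9)²+(y − 65.7)²) = 80.04 ≈ 80.04 km. ✓

x ≈ 72.2 km, y ≈ 138.3 km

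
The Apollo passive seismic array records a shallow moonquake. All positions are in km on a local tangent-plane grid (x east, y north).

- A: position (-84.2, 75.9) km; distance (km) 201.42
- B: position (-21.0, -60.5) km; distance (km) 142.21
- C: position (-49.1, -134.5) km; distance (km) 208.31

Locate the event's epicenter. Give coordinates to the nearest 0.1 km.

104.7 km east, 6.0 km north

Circle about each station: (x + 84.2)² + (y − 75.9)² = 201.42²; (x + 21.0)² + (y + 60.5)² = 142.21²; (x + 49.1)² + (y + 134.5)² = 208.31².
Subtracting the A equation from the B and C equations removes the quadratic terms:
126.4 x − 272.8 y = 11597.13
70.2 x − 420.8 y = 4827.57
Solving the 2×2 system: x ≈ 104.7, y ≈ 6.0 km.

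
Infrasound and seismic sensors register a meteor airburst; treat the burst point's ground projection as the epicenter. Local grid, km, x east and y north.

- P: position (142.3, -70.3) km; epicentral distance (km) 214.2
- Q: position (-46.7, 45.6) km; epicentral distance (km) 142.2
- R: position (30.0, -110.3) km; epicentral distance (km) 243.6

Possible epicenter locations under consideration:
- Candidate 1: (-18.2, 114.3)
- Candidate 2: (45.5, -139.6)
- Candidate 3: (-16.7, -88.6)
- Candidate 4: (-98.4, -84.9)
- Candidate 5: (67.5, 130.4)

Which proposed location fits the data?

Candidate 5

For each candidate, compare |candidate − station| to the reported distance:
Candidate 1: residuals P 30.4, Q 67.8, R 13.9 → max 67.8 km
Candidate 2: residuals P 95.2, Q 64.7, R 210.5 → max 210.5 km
Candidate 3: residuals P 54.2, Q 4.7, R 192.1 → max 192.1 km
Candidate 4: residuals P 26.9, Q 1.8, R 112.7 → max 112.7 km
Candidate 5: residuals P 0.0, Q 0.0, R 0.0 → max 0.0 km
Only Candidate 5 has all residuals ≈ 0.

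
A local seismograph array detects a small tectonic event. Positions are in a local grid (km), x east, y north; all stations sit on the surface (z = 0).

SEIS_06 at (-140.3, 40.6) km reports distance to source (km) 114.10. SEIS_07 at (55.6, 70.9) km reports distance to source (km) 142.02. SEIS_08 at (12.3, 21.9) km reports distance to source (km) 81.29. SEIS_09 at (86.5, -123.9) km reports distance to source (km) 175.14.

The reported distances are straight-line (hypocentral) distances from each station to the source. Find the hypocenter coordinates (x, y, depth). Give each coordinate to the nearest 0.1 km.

Each station gives a sphere (x−x_i)² + (y−y_i)² + z² = d_i² (stations at z=0).
Subtracting the SEIS_06 sphere from SEIS_07 and SEIS_08: z² cancels, leaving linear equations in x and y:
391.8 x + 60.6 y = -20365.15
305.2 x − 37.4 y = -14290.80
Solving: x ≈ -49.103, y ≈ -18.592 km (keep extra digits for the depth step; rounded: -49.1, -18.6).
Then from the SEIS_06 sphere: z² = 114.10² − (x + 140.3)² − (y − 40.6)² with x = -49.103, y = -18.592, so z ≈ 34.615 ≈ 34.6 km.
Check against SEIS_09 (with the unrounded solution): distance 175.15 ≈ 175.14 km. ✓

(-49.1, -18.6, 34.6)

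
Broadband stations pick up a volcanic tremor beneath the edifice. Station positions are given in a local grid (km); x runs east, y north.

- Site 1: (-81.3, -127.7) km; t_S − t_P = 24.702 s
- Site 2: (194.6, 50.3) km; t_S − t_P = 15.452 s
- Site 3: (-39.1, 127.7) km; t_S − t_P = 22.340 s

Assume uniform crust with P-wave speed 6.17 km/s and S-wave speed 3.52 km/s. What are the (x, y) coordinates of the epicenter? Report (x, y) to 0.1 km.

Distance from S−P lag: d = Δt · v_P v_S / (v_P − v_S) = Δt · (6.17·3.52)/(6.17−3.52) ≈ 8.1956·Δt.
So d_Site 1 = 202.45, d_Site 2 = 126.64, d_Site 3 = 183.09 km.
Circle about each station: (x + 81.3)² + (y + 127.7)² = 202.45²; (x − 194.6)² + (y − 50.3)² = 126.64²; (x + 39.1)² + (y − 127.7)² = 183.09².
Subtracting the Site 1 equation from the Site 2 and Site 3 equations removes the quadratic terms:
551.8 x + 356.0 y = 42430.58
84.4 x + 510.8 y = 2383.17
Solving the 2×2 system: x ≈ 82.7, y ≈ -9.0 km.

x ≈ 82.7 km, y ≈ -9.0 km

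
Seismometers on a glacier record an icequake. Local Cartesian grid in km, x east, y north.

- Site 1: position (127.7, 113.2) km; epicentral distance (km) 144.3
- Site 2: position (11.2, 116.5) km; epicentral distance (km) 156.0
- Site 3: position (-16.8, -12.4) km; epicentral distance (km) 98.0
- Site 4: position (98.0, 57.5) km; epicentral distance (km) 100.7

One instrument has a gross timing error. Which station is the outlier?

Site 4

Solve using three stations at a time. Using Site 1, Site 2, Site 3 (subtract circle equations pairwise → linear system) gives (x, y) ≈ (80.6, -23.2).
Distances from that point to each station vs reported:
  Site 1: calculated 144.3 vs reported 144.3 → residual 0.0 km
  Site 2: calculated 156.0 vs reported 156.0 → residual 0.0 km
  Site 3: calculated 98.0 vs reported 98.0 → residual 0.0 km
  Site 4: calculated 82.6 vs reported 100.7 → residual 18.1 km
Site 1, Site 2, Site 3 are mutually consistent (residuals ≈ 0); Site 4 is off by 18.1 km.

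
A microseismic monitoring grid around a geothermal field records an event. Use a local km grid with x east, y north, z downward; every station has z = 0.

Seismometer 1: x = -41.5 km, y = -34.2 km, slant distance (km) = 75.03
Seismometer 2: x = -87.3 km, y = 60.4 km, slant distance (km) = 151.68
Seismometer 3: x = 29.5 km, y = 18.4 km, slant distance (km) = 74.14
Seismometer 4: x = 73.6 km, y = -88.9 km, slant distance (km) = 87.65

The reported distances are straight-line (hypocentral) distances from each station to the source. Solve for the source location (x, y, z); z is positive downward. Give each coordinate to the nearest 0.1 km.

Each station gives a sphere (x−x_i)² + (y−y_i)² + z² = d_i² (stations at z=0).
Subtracting the Seismometer 1 sphere from Seismometer 2 and Seismometer 3: z² cancels, leaving linear equations in x and y:
-91.6 x + 189.2 y = -8999.76
142.0 x + 105.2 y = -1550.32
Solving: x ≈ 17.902, y ≈ -38.901 km (keep extra digits for the depth step; rounded: 17.9, -38.9).
Then from the Seismometer 1 sphere: z² = 75.03² − (x + 41.5)² − (y + 34.2)² with x = 17.902, y = -38.901, so z ≈ 45.594 ≈ 45.6 km.

(17.9, -38.9, 45.6)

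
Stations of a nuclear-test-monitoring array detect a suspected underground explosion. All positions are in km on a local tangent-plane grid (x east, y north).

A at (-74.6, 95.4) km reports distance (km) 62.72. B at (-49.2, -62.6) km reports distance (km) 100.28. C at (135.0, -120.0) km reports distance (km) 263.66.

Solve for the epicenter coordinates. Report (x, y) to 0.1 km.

-79.8 km east, 32.9 km north

Circle about each station: (x + 74.6)² + (y − 95.4)² = 62.72²; (x + 49.2)² + (y + 62.6)² = 100.28²; (x − 135.0)² + (y + 120.0)² = 263.66².
Subtracting pairs of circle equations eliminates x²+y² and gives linear equations (the radical axes):
50.8 x − 316.0 y = -14449.20
419.2 x − 430.8 y = -47624.12
Solving the 2×2 system: x ≈ -79.8, y ≈ 32.9 km.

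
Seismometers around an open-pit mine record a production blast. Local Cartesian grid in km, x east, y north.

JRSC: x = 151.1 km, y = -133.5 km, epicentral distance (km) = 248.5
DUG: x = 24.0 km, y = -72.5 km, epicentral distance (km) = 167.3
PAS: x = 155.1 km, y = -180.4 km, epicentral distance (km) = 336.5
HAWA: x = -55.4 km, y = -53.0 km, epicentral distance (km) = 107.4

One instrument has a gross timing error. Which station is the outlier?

Solve using three stations at a time. Using DUG, PAS, HAWA (subtract circle equations pairwise → linear system) gives (x, y) ≈ (-92.2, 47.8).
Distances from that point to each station vs reported:
  JRSC: calculated 303.4 vs reported 248.5 → residual 54.9 km
  DUG: calculated 167.2 vs reported 167.3 → residual 0.1 km
  PAS: calculated 336.5 vs reported 336.5 → residual 0.0 km
  HAWA: calculated 107.3 vs reported 107.4 → residual 0.1 km
DUG, PAS, HAWA are mutually consistent (residuals ≈ 0); JRSC is off by 54.9 km.

JRSC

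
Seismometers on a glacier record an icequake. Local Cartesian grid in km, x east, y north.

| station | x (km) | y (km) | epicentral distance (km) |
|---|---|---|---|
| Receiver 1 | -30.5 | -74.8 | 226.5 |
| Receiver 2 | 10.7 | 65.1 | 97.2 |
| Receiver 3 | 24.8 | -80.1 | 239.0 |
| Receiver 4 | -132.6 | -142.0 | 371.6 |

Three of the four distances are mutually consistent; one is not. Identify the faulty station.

Solve using three stations at a time. Using Receiver 1, Receiver 2, Receiver 3 (subtract circle equations pairwise → linear system) gives (x, y) ≈ (-33.5, 151.7).
Distances from that point to each station vs reported:
  Receiver 1: calculated 226.5 vs reported 226.5 → residual 0.0 km
  Receiver 2: calculated 97.2 vs reported 97.2 → residual 0.0 km
  Receiver 3: calculated 239.0 vs reported 239.0 → residual 0.0 km
  Receiver 4: calculated 310.0 vs reported 371.6 → residual 61.6 km
Receiver 1, Receiver 2, Receiver 3 are mutually consistent (residuals ≈ 0); Receiver 4 is off by 61.6 km.

Receiver 4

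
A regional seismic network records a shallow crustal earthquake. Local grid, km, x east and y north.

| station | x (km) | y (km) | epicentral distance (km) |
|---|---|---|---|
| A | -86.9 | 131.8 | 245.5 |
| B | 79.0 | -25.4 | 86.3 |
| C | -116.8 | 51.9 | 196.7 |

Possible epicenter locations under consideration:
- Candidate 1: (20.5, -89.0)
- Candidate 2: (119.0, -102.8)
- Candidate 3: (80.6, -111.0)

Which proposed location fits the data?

Candidate 1

For each candidate, compare |candidate − station| to the reported distance:
Candidate 1: residuals A 0.0, B 0.1, C 0.0 → max 0.1 km
Candidate 2: residuals A 66.6, B 0.8, C 85.3 → max 85.3 km
Candidate 3: residuals A 49.5, B 0.7, C 59.2 → max 59.2 km
Only Candidate 1 has all residuals ≈ 0.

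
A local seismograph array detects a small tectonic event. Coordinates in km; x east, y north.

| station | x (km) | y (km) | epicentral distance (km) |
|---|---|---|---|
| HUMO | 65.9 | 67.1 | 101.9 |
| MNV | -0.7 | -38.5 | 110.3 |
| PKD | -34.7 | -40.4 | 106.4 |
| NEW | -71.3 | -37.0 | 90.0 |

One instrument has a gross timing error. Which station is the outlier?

NEW

Solve using three stations at a time. Using HUMO, MNV, PKD (subtract circle equations pairwise → linear system) gives (x, y) ≈ (-36.0, 66.0).
Distances from that point to each station vs reported:
  HUMO: calculated 101.9 vs reported 101.9 → residual 0.0 km
  MNV: calculated 110.3 vs reported 110.3 → residual 0.0 km
  PKD: calculated 106.4 vs reported 106.4 → residual 0.0 km
  NEW: calculated 108.9 vs reported 90.0 → residual 18.9 km
HUMO, MNV, PKD are mutually consistent (residuals ≈ 0); NEW is off by 18.9 km.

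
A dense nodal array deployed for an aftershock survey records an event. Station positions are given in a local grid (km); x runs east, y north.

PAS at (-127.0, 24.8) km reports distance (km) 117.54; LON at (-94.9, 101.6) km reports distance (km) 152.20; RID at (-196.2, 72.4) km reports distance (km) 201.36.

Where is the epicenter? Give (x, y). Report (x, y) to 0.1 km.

Circle about each station: (x + 127.0)² + (y − 24.8)² = 117.54²; (x + 94.9)² + (y − 101.6)² = 152.20²; (x + 196.2)² + (y − 72.4)² = 201.36².
Subtracting pairs of circle equations eliminates x²+y² and gives linear equations (the radical axes):
64.2 x + 153.6 y = -6764.66
-138.4 x + 95.2 y = 261.96
Solving the 2×2 system: x ≈ -25.0, y ≈ -33.6 km.

x ≈ -25.0 km, y ≈ -33.6 km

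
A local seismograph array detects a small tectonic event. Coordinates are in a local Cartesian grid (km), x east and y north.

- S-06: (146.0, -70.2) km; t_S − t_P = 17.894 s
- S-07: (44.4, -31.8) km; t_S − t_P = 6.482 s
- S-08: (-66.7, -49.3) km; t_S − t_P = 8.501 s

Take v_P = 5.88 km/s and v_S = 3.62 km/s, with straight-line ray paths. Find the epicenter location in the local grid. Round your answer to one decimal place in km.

-5.9 km east, 2.8 km north

Distance from S−P lag: d = Δt · v_P v_S / (v_P − v_S) = Δt · (5.88·3.62)/(5.88−3.62) ≈ 9.4184·Δt.
So d_S-06 = 168.53, d_S-07 = 61.05, d_S-08 = 80.07 km.
Circle about each station: (x − 146.0)² + (y + 70.2)² = 168.53²; (x − 44.4)² + (y + 31.8)² = 61.05²; (x + 66.7)² + (y + 49.3)² = 80.07².
Subtracting the S-06 equation from the S-07 and S-08 equations removes the quadratic terms:
-203.2 x + 76.8 y = 1413.82
-425.4 x + 41.8 y = 2626.50
Solving the 2×2 system: x ≈ -5.9, y ≈ 2.8 km.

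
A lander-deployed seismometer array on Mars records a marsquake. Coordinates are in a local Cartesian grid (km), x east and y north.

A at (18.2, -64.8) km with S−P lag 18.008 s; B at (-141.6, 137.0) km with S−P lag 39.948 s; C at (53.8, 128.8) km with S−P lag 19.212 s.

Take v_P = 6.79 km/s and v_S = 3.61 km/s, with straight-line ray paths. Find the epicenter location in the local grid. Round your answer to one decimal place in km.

(137.3, 6.5)

Distance from S−P lag: d = Δt · v_P v_S / (v_P − v_S) = Δt · (6.79·3.61)/(6.79−3.61) ≈ 7.7081·Δt.
So d_A = 138.81, d_B = 307.92, d_C = 148.09 km.
Circle about each station: (x − 18.2)² + (y + 64.8)² = 138.81²; (x + 141.6)² + (y − 137.0)² = 307.92²; (x − 53.8)² + (y − 128.8)² = 148.09².
Subtracting pairs of circle equations eliminates x²+y² and gives linear equations (the radical axes):
-319.6 x + 403.6 y = -41257.23
71.2 x + 387.2 y = 12291.17
Solving the 2×2 system: x ≈ 137.3, y ≈ 6.5 km.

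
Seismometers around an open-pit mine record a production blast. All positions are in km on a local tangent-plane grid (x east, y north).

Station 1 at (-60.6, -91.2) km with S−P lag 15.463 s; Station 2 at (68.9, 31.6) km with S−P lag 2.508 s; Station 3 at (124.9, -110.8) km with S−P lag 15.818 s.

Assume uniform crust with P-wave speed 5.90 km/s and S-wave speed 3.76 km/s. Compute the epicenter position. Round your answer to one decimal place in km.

(42.9, 31.2)

Distance from S−P lag: d = Δt · v_P v_S / (v_P − v_S) = Δt · (5.90·3.76)/(5.90−3.76) ≈ 10.3664·Δt.
So d_Station 1 = 160.29, d_Station 2 = 26.00, d_Station 3 = 163.98 km.
Circle about each station: (x + 60.6)² + (y + 91.2)² = 160.29²; (x − 68.9)² + (y − 31.6)² = 26.00²; (x − 124.9)² + (y + 110.8)² = 163.98².
Subtracting the Station 1 equation from the Station 2 and Station 3 equations removes the quadratic terms:
259.0 x + 245.6 y = 18772.85
371.0 x − 39.2 y = 14690.29
Solving the 2×2 system: x ≈ 42.9, y ≈ 31.2 km.
Check against Station 1 (with the unrounded x, y): √((x + 60.6)²+(y + 91.2)²) = 160.29 ≈ 160.29 km. ✓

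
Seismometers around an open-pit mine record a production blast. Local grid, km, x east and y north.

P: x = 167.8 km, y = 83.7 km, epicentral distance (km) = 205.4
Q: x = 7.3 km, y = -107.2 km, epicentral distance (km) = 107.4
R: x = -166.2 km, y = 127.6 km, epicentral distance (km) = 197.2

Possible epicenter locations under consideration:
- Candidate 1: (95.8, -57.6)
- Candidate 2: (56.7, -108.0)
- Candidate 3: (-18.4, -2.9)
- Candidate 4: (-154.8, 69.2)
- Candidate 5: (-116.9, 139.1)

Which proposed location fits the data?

For each candidate, compare |candidate − station| to the reported distance:
Candidate 1: residuals P 46.8, Q 5.9, R 123.6 → max 123.6 km
Candidate 2: residuals P 16.2, Q 58.0, R 127.1 → max 127.1 km
Candidate 3: residuals P 0.0, Q 0.0, R 0.0 → max 0.0 km
Candidate 4: residuals P 117.5, Q 132.2, R 137.7 → max 137.7 km
Candidate 5: residuals P 84.6, Q 168.4, R 146.6 → max 168.4 km
Only Candidate 3 has all residuals ≈ 0.

Candidate 3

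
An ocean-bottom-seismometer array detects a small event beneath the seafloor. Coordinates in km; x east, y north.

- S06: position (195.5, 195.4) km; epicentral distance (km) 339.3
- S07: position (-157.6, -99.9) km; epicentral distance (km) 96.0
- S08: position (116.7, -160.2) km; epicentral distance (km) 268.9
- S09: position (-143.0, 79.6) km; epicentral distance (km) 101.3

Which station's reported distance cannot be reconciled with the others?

Solve using three stations at a time. Using S07, S08, S09 (subtract circle equations pairwise → linear system) gives (x, y) ≈ (-110.4, -16.3).
Distances from that point to each station vs reported:
  S06: calculated 372.1 vs reported 339.3 → residual 32.8 km
  S07: calculated 96.0 vs reported 96.0 → residual 0.0 km
  S08: calculated 268.9 vs reported 268.9 → residual 0.0 km
  S09: calculated 101.3 vs reported 101.3 → residual 0.0 km
S07, S08, S09 are mutually consistent (residuals ≈ 0); S06 is off by 32.8 km.

S06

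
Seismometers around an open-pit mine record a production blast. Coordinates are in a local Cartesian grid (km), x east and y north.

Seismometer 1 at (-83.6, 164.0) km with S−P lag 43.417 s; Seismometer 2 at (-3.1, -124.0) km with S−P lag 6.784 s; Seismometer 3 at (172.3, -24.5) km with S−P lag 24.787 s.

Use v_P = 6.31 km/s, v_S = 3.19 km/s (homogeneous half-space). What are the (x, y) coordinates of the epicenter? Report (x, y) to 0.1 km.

x ≈ 27.8 km, y ≈ -93.0 km

Distance from S−P lag: d = Δt · v_P v_S / (v_P − v_S) = Δt · (6.31·3.19)/(6.31−3.19) ≈ 6.4516·Δt.
So d_Seismometer 1 = 280.11, d_Seismometer 2 = 43.77, d_Seismometer 3 = 159.92 km.
Circle about each station: (x + 83.6)² + (y − 164.0)² = 280.11²; (x + 3.1)² + (y + 124.0)² = 43.77²; (x − 172.3)² + (y + 24.5)² = 159.92².
Subtracting the Seismometer 1 equation from the Seismometer 2 and Seismometer 3 equations removes the quadratic terms:
161.0 x − 576.0 y = 58046.45
511.8 x − 377.0 y = 49289.79
Solving the 2×2 system: x ≈ 27.8, y ≈ -93.0 km.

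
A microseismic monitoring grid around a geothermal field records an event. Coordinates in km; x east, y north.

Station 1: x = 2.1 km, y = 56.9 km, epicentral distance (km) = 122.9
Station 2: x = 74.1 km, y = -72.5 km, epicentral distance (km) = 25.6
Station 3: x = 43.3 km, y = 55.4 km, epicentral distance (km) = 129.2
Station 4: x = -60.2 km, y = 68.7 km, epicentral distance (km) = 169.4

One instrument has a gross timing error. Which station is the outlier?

Station 3

Solve using three stations at a time. Using Station 1, Station 2, Station 4 (subtract circle equations pairwise → linear system) gives (x, y) ≈ (58.2, -52.4).
Distances from that point to each station vs reported:
  Station 1: calculated 122.9 vs reported 122.9 → residual 0.0 km
  Station 2: calculated 25.6 vs reported 25.6 → residual 0.0 km
  Station 3: calculated 108.9 vs reported 129.2 → residual 20.3 km
  Station 4: calculated 169.4 vs reported 169.4 → residual 0.0 km
Station 1, Station 2, Station 4 are mutually consistent (residuals ≈ 0); Station 3 is off by 20.3 km.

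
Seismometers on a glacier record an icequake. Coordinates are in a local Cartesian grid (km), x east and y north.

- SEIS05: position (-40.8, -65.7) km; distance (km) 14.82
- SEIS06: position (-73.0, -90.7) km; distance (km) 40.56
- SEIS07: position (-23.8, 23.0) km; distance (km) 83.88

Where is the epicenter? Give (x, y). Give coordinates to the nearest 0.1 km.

x ≈ -52.0 km, y ≈ -56.0 km

Circle about each station: (x + 40.8)² + (y + 65.7)² = 14.82²; (x + 73.0)² + (y + 90.7)² = 40.56²; (x + 23.8)² + (y − 23.0)² = 83.88².
Subtracting pairs of circle equations eliminates x²+y² and gives linear equations (the radical axes):
-64.4 x − 50.0 y = 6148.88
34.0 x + 177.4 y = -11701.91
Solving the 2×2 system: x ≈ -52.0, y ≈ -56.0 km.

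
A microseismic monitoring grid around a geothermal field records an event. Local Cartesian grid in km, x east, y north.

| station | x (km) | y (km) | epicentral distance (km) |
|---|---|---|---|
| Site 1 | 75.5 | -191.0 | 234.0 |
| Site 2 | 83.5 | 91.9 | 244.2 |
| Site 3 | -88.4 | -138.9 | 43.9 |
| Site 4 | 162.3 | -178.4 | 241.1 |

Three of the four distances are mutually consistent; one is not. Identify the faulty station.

Site 1

Solve using three stations at a time. Using Site 2, Site 3, Site 4 (subtract circle equations pairwise → linear system) gives (x, y) ≈ (-66.1, -101.1).
Distances from that point to each station vs reported:
  Site 1: calculated 167.7 vs reported 234.0 → residual 66.3 km
  Site 2: calculated 244.2 vs reported 244.2 → residual 0.0 km
  Site 3: calculated 43.9 vs reported 43.9 → residual 0.0 km
  Site 4: calculated 241.1 vs reported 241.1 → residual 0.0 km
Site 2, Site 3, Site 4 are mutually consistent (residuals ≈ 0); Site 1 is off by 66.3 km.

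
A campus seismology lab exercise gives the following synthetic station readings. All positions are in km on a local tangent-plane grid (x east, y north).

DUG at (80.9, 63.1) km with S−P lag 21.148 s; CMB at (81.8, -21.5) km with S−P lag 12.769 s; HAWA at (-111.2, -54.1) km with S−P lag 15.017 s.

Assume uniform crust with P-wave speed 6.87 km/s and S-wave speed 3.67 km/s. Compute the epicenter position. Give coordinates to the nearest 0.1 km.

Distance from S−P lag: d = Δt · v_P v_S / (v_P − v_S) = Δt · (6.87·3.67)/(6.87−3.67) ≈ 7.8790·Δt.
So d_DUG = 166.63, d_CMB = 100.61, d_HAWA = 118.32 km.
Circle about each station: (x − 80.9)² + (y − 63.1)² = 166.63²; (x − 81.8)² + (y + 21.5)² = 100.61²; (x + 111.2)² + (y + 54.1)² = 118.32².
Subtracting pairs of circle equations eliminates x²+y² and gives linear equations (the radical axes):
1.8 x − 169.2 y = 14270.25
-384.2 x − 234.4 y = 18531.76
Solving the 2×2 system: x ≈ 3.2, y ≈ -84.3 km.
Check against DUG (with the unrounded x, y): √((x − 80.9)²+(y − 63.1)²) = 166.63 ≈ 166.63 km. ✓

3.2 km east, -84.3 km north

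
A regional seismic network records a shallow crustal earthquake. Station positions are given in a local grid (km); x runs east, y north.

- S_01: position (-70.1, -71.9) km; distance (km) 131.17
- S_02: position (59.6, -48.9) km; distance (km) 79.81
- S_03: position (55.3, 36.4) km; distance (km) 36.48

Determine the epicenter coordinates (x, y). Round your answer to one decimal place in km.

Circle about each station: (x + 70.1)² + (y + 71.9)² = 131.17²; (x − 59.6)² + (y + 48.9)² = 79.81²; (x − 55.3)² + (y − 36.4)² = 36.48².
Subtracting pairs of circle equations eliminates x²+y² and gives linear equations (the radical axes):
259.4 x + 46.0 y = 6695.68
250.8 x + 216.6 y = 10174.21
Solving the 2×2 system: x ≈ 22.0, y ≈ 21.5 km.

22.0 km east, 21.5 km north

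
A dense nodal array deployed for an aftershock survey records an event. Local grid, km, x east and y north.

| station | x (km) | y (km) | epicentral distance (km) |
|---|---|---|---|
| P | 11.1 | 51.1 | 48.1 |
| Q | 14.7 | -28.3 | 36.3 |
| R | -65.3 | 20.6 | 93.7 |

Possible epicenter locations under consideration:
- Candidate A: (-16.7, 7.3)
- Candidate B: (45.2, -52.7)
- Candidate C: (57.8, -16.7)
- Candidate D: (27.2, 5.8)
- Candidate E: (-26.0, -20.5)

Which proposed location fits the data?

For each candidate, compare |candidate − station| to the reported distance:
Candidate A: residuals P 3.8, Q 11.2, R 43.3 → max 43.3 km
Candidate B: residuals P 61.2, Q 2.8, R 38.9 → max 61.2 km
Candidate C: residuals P 34.2, Q 8.3, R 34.9 → max 34.9 km
Candidate D: residuals P 0.0, Q 0.0, R 0.0 → max 0.0 km
Candidate E: residuals P 32.5, Q 5.1, R 36.8 → max 36.8 km
Only Candidate D has all residuals ≈ 0.

Candidate D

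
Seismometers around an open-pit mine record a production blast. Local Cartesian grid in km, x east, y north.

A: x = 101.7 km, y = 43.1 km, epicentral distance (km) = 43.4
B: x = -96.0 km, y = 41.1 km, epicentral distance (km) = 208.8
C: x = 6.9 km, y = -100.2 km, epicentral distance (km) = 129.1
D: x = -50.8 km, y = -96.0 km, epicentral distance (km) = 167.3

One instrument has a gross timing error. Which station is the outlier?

B

Solve using three stations at a time. Using A, C, D (subtract circle equations pairwise → linear system) gives (x, y) ≈ (83.6, 3.7).
Distances from that point to each station vs reported:
  A: calculated 43.4 vs reported 43.4 → residual 0.0 km
  B: calculated 183.4 vs reported 208.8 → residual 25.4 km
  C: calculated 129.1 vs reported 129.1 → residual 0.0 km
  D: calculated 167.3 vs reported 167.3 → residual 0.0 km
A, C, D are mutually consistent (residuals ≈ 0); B is off by 25.4 km.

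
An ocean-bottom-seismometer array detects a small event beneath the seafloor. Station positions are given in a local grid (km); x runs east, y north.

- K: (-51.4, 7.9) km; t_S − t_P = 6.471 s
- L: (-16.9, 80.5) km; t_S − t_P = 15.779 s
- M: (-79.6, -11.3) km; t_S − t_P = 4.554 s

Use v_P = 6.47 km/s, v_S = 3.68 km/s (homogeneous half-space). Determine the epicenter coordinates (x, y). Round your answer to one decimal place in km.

Distance from S−P lag: d = Δt · v_P v_S / (v_P − v_S) = Δt · (6.47·3.68)/(6.47−3.68) ≈ 8.5339·Δt.
So d_K = 55.22, d_L = 134.66, d_M = 38.86 km.
Circle about each station: (x + 51.4)² + (y − 7.9)² = 55.22²; (x + 16.9)² + (y − 80.5)² = 134.66²; (x + 79.6)² + (y + 11.3)² = 38.86².
Subtracting the K equation from the L and M equations removes the quadratic terms:
69.0 x + 145.2 y = -11022.58
-56.4 x − 38.4 y = 5298.63
Solving the 2×2 system: x ≈ -62.5, y ≈ -46.2 km.
Check against K (with the unrounded x, y): √((x + 51.4)²+(y − 7.9)²) = 55.25 ≈ 55.22 km. ✓

(-62.5, -46.2)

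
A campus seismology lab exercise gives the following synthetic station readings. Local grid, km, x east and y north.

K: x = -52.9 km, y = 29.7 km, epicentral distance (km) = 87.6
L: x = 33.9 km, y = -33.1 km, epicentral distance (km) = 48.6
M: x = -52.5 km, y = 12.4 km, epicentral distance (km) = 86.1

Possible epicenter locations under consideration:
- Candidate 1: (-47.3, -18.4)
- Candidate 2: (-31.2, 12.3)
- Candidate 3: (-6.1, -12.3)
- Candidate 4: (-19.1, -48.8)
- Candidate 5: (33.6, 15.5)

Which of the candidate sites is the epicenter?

Candidate 5

For each candidate, compare |candidate − station| to the reported distance:
Candidate 1: residuals K 39.2, L 33.9, M 54.9 → max 54.9 km
Candidate 2: residuals K 59.8, L 30.8, M 64.8 → max 64.8 km
Candidate 3: residuals K 24.7, L 3.5, M 33.5 → max 33.5 km
Candidate 4: residuals K 2.1, L 6.7, M 16.4 → max 16.4 km
Candidate 5: residuals K 0.1, L 0.0, M 0.1 → max 0.1 km
Only Candidate 5 has all residuals ≈ 0.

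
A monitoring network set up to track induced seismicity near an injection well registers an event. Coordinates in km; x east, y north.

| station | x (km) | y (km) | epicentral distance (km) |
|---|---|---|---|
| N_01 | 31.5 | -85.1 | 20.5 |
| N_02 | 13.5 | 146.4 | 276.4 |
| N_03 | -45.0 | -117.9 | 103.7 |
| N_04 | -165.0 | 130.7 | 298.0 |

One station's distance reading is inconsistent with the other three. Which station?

N_02

Solve using three stations at a time. Using N_01, N_03, N_04 (subtract circle equations pairwise → linear system) gives (x, y) ≈ (49.8, -75.9).
Distances from that point to each station vs reported:
  N_01: calculated 20.5 vs reported 20.5 → residual 0.0 km
  N_02: calculated 225.2 vs reported 276.4 → residual 51.2 km
  N_03: calculated 103.7 vs reported 103.7 → residual 0.0 km
  N_04: calculated 298.0 vs reported 298.0 → residual 0.0 km
N_01, N_03, N_04 are mutually consistent (residuals ≈ 0); N_02 is off by 51.2 km.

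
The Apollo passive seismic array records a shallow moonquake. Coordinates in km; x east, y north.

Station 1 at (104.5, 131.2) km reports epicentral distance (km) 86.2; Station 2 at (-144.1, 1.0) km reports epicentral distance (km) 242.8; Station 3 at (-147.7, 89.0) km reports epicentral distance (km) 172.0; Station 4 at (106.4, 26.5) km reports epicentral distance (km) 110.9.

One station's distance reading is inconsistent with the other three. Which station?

Solve using three stations at a time. Using Station 1, Station 3, Station 4 (subtract circle equations pairwise → linear system) gives (x, y) ≈ (23.9, 100.6).
Distances from that point to each station vs reported:
  Station 1: calculated 86.2 vs reported 86.2 → residual 0.0 km
  Station 2: calculated 195.3 vs reported 242.8 → residual 47.5 km
  Station 3: calculated 172.0 vs reported 172.0 → residual 0.0 km
  Station 4: calculated 110.9 vs reported 110.9 → residual 0.0 km
Station 1, Station 3, Station 4 are mutually consistent (residuals ≈ 0); Station 2 is off by 47.5 km.

Station 2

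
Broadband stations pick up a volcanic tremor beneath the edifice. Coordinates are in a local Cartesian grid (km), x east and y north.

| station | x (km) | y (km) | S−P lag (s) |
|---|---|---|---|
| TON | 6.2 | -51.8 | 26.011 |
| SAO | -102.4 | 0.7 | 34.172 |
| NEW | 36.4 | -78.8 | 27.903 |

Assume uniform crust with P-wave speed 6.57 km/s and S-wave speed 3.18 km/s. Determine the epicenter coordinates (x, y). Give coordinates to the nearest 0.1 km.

Distance from S−P lag: d = Δt · v_P v_S / (v_P − v_S) = Δt · (6.57·3.18)/(6.57−3.18) ≈ 6.1630·Δt.
So d_TON = 160.31, d_SAO = 210.60, d_NEW = 171.97 km.
Circle about each station: (x − 6.2)² + (y + 51.8)² = 160.31²; (x + 102.4)² + (y − 0.7)² = 210.60²; (x − 36.4)² + (y + 78.8)² = 171.97².
Subtracting pairs of circle equations eliminates x²+y² and gives linear equations (the radical axes):
-217.2 x + 105.0 y = -10888.49
60.4 x − 54.0 y = 938.34
Solving the 2×2 system: x ≈ 90.9, y ≈ 84.3 km.

(90.9, 84.3)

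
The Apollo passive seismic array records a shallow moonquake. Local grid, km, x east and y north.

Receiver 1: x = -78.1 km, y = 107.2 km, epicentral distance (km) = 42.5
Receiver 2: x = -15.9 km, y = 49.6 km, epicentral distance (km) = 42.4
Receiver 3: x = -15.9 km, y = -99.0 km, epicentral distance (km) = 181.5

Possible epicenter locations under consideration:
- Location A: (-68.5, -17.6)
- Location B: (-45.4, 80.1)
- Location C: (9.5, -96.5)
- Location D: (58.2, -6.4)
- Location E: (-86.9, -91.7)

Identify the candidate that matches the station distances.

For each candidate, compare |candidate − station| to the reported distance:
Location A: residuals Receiver 1 82.7, Receiver 2 42.9, Receiver 3 84.6 → max 84.6 km
Location B: residuals Receiver 1 0.0, Receiver 2 0.0, Receiver 3 0.0 → max 0.0 km
Location C: residuals Receiver 1 179.2, Receiver 2 105.9, Receiver 3 156.0 → max 179.2 km
Location D: residuals Receiver 1 134.9, Receiver 2 50.5, Receiver 3 62.9 → max 134.9 km
Location E: residuals Receiver 1 156.6, Receiver 2 115.7, Receiver 3 110.1 → max 156.6 km
Only Location B has all residuals ≈ 0.

Location B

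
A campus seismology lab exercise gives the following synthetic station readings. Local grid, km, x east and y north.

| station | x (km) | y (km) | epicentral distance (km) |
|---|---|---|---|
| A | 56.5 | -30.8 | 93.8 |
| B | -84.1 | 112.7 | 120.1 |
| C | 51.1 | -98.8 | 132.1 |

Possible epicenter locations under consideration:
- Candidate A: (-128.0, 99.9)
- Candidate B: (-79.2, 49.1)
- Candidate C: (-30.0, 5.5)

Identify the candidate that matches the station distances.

For each candidate, compare |candidate − station| to the reported distance:
Candidate A: residuals A 132.3, B 74.4, C 135.4 → max 135.4 km
Candidate B: residuals A 63.7, B 56.3, C 65.0 → max 65.0 km
Candidate C: residuals A 0.0, B 0.0, C 0.0 → max 0.0 km
Only Candidate C has all residuals ≈ 0.

Candidate C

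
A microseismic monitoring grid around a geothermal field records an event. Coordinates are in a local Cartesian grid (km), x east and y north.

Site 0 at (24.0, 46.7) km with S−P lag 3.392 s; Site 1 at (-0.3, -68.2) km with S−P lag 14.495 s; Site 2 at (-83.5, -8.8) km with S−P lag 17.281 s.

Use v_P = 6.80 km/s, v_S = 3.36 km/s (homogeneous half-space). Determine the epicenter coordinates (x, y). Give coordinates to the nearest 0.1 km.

Distance from S−P lag: d = Δt · v_P v_S / (v_P − v_S) = Δt · (6.80·3.36)/(6.80−3.36) ≈ 6.6419·Δt.
So d_Site 0 = 22.53, d_Site 1 = 96.27, d_Site 2 = 114.78 km.
Circle about each station: (x − 24.0)² + (y − 46.7)² = 22.53²; (x + 0.3)² + (y + 68.2)² = 96.27²; (x + 83.5)² + (y + 8.8)² = 114.78².
Subtracting the Site 0 equation from the Site 1 and Site 2 equations removes the quadratic terms:
-48.6 x − 229.8 y = -6865.87
-215.0 x − 111.0 y = -8374.05
Solving the 2×2 system: x ≈ 26.4, y ≈ 24.3 km.

(26.4, 24.3)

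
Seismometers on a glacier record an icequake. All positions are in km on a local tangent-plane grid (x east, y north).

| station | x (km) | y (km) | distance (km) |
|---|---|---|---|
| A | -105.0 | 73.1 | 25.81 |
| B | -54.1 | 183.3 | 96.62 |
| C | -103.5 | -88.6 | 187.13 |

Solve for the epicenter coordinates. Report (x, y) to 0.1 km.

-100.4 km east, 98.5 km north

Circle about each station: (x + 105.0)² + (y − 73.1)² = 25.81²; (x + 54.1)² + (y − 183.3)² = 96.62²; (x + 103.5)² + (y + 88.6)² = 187.13².
Subtracting the A equation from the B and C equations removes the quadratic terms:
101.8 x + 220.4 y = 11487.82
3.0 x − 323.4 y = -32157.88
Solving the 2×2 system: x ≈ -100.4, y ≈ 98.5 km.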